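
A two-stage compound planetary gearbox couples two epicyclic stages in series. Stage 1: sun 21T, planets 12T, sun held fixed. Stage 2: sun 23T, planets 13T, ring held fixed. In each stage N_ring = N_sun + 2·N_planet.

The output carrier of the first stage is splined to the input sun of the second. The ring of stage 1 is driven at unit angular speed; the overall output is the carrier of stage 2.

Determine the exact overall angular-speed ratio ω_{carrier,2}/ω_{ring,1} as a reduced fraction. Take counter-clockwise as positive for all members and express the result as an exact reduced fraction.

115/528

Stage 1: N_ring = 21 + 2·12 = 45
Stage 1: 21(ω_s−ω_c) = −45(ω_r−ω_c),  ω_s=0, ω_r=1
Stage 1: 21(0−ω_c) = −45(1−ω_c)  ⇒  66ω_c = 45  ⇒  ω_c = 15/22
  ⇒ ω_c¹/ω_r¹ = 15/22
Stage 2: N_ring = 23 + 2·13 = 49
Stage 2: 23(ω_s−ω_c) = −49(ω_r−ω_c),  ω_r=0, ω_s=1
Stage 2: 23(1−ω_c) = −49(0−ω_c)  ⇒  72ω_c = 23  ⇒  ω_c = 23/72
  ⇒ ω_c²/ω_s² = 23/72
Coupling ω_s² = ω_c¹ ⇒ overall = 15/22 × 23/72 = 115/528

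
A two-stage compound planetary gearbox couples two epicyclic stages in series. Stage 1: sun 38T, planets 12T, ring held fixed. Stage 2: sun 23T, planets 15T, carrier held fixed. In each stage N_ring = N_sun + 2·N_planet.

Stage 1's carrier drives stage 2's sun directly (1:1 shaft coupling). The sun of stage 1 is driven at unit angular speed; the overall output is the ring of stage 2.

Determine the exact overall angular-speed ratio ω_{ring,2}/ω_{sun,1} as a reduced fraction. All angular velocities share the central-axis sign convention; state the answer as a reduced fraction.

-437/2650

Stage 1: N_ring = 38 + 2·12 = 62
Stage 1: 38(ω_s−ω_c) = −62(ω_r−ω_c),  ω_r=0, ω_s=1
Stage 1: 38(1−ω_c) = −62(0−ω_c)  ⇒  100ω_c = 38  ⇒  ω_c = 19/50
  ⇒ ω_c¹/ω_s¹ = 19/50
Stage 2: N_ring = 23 + 2·15 = 53
Stage 2: 23(ω_s−ω_c) = −53(ω_r−ω_c),  ω_c=0, ω_s=1
Stage 2: ω_r = 0 − (23/53)(1−0) = -23/53
  ⇒ ω_r²/ω_s² = -23/53
Coupling ω_s² = ω_c¹ ⇒ overall = 19/50 × -23/53 = -437/2650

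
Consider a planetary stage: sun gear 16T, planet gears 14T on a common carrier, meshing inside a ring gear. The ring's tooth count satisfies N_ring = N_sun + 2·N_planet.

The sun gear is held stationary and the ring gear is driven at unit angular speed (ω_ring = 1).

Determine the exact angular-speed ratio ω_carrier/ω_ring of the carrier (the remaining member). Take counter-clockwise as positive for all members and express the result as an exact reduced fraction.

N_ring = 16 + 2·14 = 44
16(ω_s−ω_c) = −44(ω_r−ω_c),  ω_s=0, ω_r=1
16(0−ω_c) = −44(1−ω_c)  ⇒  60ω_c = 44  ⇒  ω_c = 11/15
ω_c/ω_r = 11/15

11/15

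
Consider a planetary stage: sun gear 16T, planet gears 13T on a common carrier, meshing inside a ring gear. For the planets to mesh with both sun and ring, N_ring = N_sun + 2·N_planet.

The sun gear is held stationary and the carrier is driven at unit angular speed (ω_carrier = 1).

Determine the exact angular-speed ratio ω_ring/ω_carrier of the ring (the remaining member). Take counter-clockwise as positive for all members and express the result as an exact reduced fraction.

29/21

N_ring = 16 + 2·13 = 42
16(ω_s−ω_c) = −42(ω_r−ω_c),  ω_s=0, ω_c=1
ω_r = 1 − (16/42)(0−1) = 29/21
ω_r/ω_c = 29/21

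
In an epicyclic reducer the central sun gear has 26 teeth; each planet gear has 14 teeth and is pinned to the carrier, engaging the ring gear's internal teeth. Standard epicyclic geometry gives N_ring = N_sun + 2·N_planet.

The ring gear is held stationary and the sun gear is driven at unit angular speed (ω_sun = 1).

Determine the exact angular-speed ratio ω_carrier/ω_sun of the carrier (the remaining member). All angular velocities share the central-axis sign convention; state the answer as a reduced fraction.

13/40

N_ring = 26 + 2·14 = 54
26(ω_s−ω_c) = −54(ω_r−ω_c),  ω_r=0, ω_s=1
26(1−ω_c) = −54(0−ω_c)  ⇒  80ω_c = 26  ⇒  ω_c = 13/40
ω_c/ω_s = 13/40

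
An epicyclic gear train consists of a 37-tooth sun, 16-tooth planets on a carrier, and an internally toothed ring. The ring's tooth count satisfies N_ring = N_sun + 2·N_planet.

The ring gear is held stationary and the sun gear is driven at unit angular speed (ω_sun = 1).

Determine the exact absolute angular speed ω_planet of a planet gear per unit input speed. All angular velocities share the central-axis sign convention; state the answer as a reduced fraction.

-37/32

N_ring = 37 + 2·16 = 69
37(ω_s−ω_c) = −69(ω_r−ω_c),  ω_r=0, ω_s=1
37(1−ω_c) = −69(0−ω_c)  ⇒  106ω_c = 37  ⇒  ω_c = 37/106
sun–planet: 37·(1−37/106) = −16·(ω_p−ω_c)  ⇒  ω_p−ω_c = −(37/16)·(69/106) = -2553/1696
ω_p = 37/106 − 2553/1696 = -37/32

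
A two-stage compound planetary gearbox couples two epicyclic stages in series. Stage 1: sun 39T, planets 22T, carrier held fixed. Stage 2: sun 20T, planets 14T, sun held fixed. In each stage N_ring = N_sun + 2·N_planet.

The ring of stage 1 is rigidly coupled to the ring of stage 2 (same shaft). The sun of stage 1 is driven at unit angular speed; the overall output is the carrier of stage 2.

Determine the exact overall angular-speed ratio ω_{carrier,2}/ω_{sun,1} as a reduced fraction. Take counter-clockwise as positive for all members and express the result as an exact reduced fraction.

-468/1411

Stage 1: N_ring = 39 + 2·22 = 83
Stage 1: 39(ω_s−ω_c) = −83(ω_r−ω_c),  ω_c=0, ω_s=1
Stage 1: ω_r = 0 − (39/83)(1−0) = -39/83
  ⇒ ω_r¹/ω_s¹ = -39/83
Stage 2: N_ring = 20 + 2·14 = 48
Stage 2: 20(ω_s−ω_c) = −48(ω_r−ω_c),  ω_s=0, ω_r=1
Stage 2: 20(0−ω_c) = −48(1−ω_c)  ⇒  68ω_c = 48  ⇒  ω_c = 12/17
  ⇒ ω_c²/ω_r² = 12/17
Coupling ω_r² = ω_r¹ ⇒ overall = -39/83 × 12/17 = -468/1411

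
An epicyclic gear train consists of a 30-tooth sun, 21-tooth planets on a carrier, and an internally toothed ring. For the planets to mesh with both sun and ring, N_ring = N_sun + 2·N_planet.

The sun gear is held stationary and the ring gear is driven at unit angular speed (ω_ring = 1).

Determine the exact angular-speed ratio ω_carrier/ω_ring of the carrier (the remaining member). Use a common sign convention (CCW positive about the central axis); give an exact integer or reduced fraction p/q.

12/17

N_ring = 30 + 2·21 = 72
30(ω_s−ω_c) = −72(ω_r−ω_c),  ω_s=0, ω_r=1
30(0−ω_c) = −72(1−ω_c)  ⇒  102ω_c = 72  ⇒  ω_c = 12/17
ω_c/ω_r = 12/17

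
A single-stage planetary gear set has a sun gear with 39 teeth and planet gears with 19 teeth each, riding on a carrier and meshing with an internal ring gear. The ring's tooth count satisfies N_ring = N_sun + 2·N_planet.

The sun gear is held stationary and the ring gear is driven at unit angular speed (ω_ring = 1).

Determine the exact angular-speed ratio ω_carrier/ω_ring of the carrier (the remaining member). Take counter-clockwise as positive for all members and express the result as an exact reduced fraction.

77/116

N_ring = 39 + 2·19 = 77
39(ω_s−ω_c) = −77(ω_r−ω_c),  ω_s=0, ω_r=1
39(0−ω_c) = −77(1−ω_c)  ⇒  116ω_c = 77  ⇒  ω_c = 77/116
ω_c/ω_r = 77/116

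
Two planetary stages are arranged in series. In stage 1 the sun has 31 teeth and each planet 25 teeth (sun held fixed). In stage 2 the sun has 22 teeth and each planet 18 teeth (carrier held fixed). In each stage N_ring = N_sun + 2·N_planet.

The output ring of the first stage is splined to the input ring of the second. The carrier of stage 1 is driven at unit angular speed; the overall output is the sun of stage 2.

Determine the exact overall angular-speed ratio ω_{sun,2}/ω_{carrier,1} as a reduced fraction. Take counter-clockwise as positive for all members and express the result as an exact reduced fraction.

-3248/891

Stage 1: N_ring = 31 + 2·25 = 81
Stage 1: 31(ω_s−ω_c) = −81(ω_r−ω_c),  ω_s=0, ω_c=1
Stage 1: ω_r = 1 − (31/81)(0−1) = 112/81
  ⇒ ω_r¹/ω_c¹ = 112/81
Stage 2: N_ring = 22 + 2·18 = 58
Stage 2: 22(ω_s−ω_c) = −58(ω_r−ω_c),  ω_c=0, ω_r=1
Stage 2: ω_s = 0 − (58/22)(1−0) = -29/11
  ⇒ ω_s²/ω_r² = -29/11
Coupling ω_r² = ω_r¹ ⇒ overall = 112/81 × -29/11 = -3248/891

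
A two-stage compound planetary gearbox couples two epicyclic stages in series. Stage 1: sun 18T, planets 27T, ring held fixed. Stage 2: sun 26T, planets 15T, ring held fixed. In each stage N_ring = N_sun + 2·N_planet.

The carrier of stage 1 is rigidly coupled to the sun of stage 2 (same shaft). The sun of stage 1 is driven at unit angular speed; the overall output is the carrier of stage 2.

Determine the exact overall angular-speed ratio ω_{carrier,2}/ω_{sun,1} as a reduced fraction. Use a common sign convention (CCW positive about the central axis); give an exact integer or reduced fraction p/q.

13/205

Stage 1: N_ring = 18 + 2·27 = 72
Stage 1: 18(ω_s−ω_c) = −72(ω_r−ω_c),  ω_r=0, ω_s=1
Stage 1: 18(1−ω_c) = −72(0−ω_c)  ⇒  90ω_c = 18  ⇒  ω_c = 1/5
  ⇒ ω_c¹/ω_s¹ = 1/5
Stage 2: N_ring = 26 + 2·15 = 56
Stage 2: 26(ω_s−ω_c) = −56(ω_r−ω_c),  ω_r=0, ω_s=1
Stage 2: 26(1−ω_c) = −56(0−ω_c)  ⇒  82ω_c = 26  ⇒  ω_c = 13/41
  ⇒ ω_c²/ω_s² = 13/41
Coupling ω_s² = ω_c¹ ⇒ overall = 1/5 × 13/41 = 13/205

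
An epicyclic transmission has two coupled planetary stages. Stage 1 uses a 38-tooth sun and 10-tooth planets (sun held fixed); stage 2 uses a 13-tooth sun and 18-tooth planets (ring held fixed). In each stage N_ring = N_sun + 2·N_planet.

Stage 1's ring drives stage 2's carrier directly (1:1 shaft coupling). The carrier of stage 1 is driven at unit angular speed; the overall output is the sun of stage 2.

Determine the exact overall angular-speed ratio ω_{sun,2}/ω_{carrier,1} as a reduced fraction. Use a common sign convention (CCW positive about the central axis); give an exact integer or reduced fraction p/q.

Stage 1: N_ring = 38 + 2·10 = 58
Stage 1: 38(ω_s−ω_c) = −58(ω_r−ω_c),  ω_s=0, ω_c=1
Stage 1: ω_r = 1 − (38/58)(0−1) = 48/29
  ⇒ ω_r¹/ω_c¹ = 48/29
Stage 2: N_ring = 13 + 2·18 = 49
Stage 2: 13(ω_s−ω_c) = −49(ω_r−ω_c),  ω_r=0, ω_c=1
Stage 2: ω_s = 1 − (49/13)(0−1) = 62/13
  ⇒ ω_s²/ω_c² = 62/13
Coupling ω_c² = ω_r¹ ⇒ overall = 48/29 × 62/13 = 2976/377

2976/377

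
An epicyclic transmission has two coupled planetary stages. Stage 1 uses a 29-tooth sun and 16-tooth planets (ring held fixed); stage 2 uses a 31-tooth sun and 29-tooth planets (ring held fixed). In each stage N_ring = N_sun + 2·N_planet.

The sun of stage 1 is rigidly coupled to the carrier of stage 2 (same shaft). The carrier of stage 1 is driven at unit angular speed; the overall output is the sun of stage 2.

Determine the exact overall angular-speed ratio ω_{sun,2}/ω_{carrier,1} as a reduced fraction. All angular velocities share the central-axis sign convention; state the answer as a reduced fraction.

10800/899

Stage 1: N_ring = 29 + 2·16 = 61
Stage 1: 29(ω_s−ω_c) = −61(ω_r−ω_c),  ω_r=0, ω_c=1
Stage 1: ω_s = 1 − (61/29)(0−1) = 90/29
  ⇒ ω_s¹/ω_c¹ = 90/29
Stage 2: N_ring = 31 + 2·29 = 89
Stage 2: 31(ω_s−ω_c) = −89(ω_r−ω_c),  ω_r=0, ω_c=1
Stage 2: ω_s = 1 − (89/31)(0−1) = 120/31
  ⇒ ω_s²/ω_c² = 120/31
Coupling ω_c² = ω_s¹ ⇒ overall = 90/29 × 120/31 = 10800/899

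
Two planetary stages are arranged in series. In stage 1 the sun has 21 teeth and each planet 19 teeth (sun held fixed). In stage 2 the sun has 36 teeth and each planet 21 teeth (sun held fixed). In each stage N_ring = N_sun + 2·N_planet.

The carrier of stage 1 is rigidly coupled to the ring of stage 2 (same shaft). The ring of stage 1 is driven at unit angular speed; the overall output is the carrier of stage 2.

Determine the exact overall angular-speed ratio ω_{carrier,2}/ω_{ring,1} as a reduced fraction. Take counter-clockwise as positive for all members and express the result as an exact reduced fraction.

767/1520

Stage 1: N_ring = 21 + 2·19 = 59
Stage 1: 21(ω_s−ω_c) = −59(ω_r−ω_c),  ω_s=0, ω_r=1
Stage 1: 21(0−ω_c) = −59(1−ω_c)  ⇒  80ω_c = 59  ⇒  ω_c = 59/80
  ⇒ ω_c¹/ω_r¹ = 59/80
Stage 2: N_ring = 36 + 2·21 = 78
Stage 2: 36(ω_s−ω_c) = −78(ω_r−ω_c),  ω_s=0, ω_r=1
Stage 2: 36(0−ω_c) = −78(1−ω_c)  ⇒  114ω_c = 78  ⇒  ω_c = 13/19
  ⇒ ω_c²/ω_r² = 13/19
Coupling ω_r² = ω_c¹ ⇒ overall = 59/80 × 13/19 = 767/1520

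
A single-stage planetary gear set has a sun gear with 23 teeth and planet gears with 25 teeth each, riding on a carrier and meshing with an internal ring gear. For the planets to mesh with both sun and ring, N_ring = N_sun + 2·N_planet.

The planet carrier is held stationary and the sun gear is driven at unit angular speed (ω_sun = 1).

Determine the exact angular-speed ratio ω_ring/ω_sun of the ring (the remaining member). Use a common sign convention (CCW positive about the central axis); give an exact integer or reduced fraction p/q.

N_ring = 23 + 2·25 = 73
23(ω_s−ω_c) = −73(ω_r−ω_c),  ω_c=0, ω_s=1
ω_r = 0 − (23/73)(1−0) = -23/73
ω_r/ω_s = -23/73

-23/73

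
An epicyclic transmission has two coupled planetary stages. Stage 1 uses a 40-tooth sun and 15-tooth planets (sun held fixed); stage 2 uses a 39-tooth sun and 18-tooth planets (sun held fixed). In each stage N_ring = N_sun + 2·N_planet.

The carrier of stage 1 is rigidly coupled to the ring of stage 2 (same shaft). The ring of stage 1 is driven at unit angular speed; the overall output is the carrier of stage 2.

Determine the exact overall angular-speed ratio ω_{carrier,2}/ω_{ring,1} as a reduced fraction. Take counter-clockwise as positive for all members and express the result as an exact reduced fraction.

Stage 1: N_ring = 40 + 2·15 = 70
Stage 1: 40(ω_s−ω_c) = −70(ω_r−ω_c),  ω_s=0, ω_r=1
Stage 1: 40(0−ω_c) = −70(1−ω_c)  ⇒  110ω_c = 70  ⇒  ω_c = 7/11
  ⇒ ω_c¹/ω_r¹ = 7/11
Stage 2: N_ring = 39 + 2·18 = 75
Stage 2: 39(ω_s−ω_c) = −75(ω_r−ω_c),  ω_s=0, ω_r=1
Stage 2: 39(0−ω_c) = −75(1−ω_c)  ⇒  114ω_c = 75  ⇒  ω_c = 25/38
  ⇒ ω_c²/ω_r² = 25/38
Coupling ω_r² = ω_c¹ ⇒ overall = 7/11 × 25/38 = 175/418

175/418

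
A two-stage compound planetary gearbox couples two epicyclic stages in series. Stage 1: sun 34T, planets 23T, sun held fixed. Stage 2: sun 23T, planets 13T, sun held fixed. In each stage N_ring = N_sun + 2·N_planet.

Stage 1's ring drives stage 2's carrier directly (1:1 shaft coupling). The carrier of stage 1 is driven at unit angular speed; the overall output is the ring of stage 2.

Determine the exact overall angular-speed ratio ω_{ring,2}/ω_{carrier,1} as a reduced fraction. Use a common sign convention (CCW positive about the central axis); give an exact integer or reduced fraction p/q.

Stage 1: N_ring = 34 + 2·23 = 80
Stage 1: 34(ω_s−ω_c) = −80(ω_r−ω_c),  ω_s=0, ω_c=1
Stage 1: ω_r = 1 − (34/80)(0−1) = 57/40
  ⇒ ω_r¹/ω_c¹ = 57/40
Stage 2: N_ring = 23 + 2·13 = 49
Stage 2: 23(ω_s−ω_c) = −49(ω_r−ω_c),  ω_s=0, ω_c=1
Stage 2: ω_r = 1 − (23/49)(0−1) = 72/49
  ⇒ ω_r²/ω_c² = 72/49
Coupling ω_c² = ω_r¹ ⇒ overall = 57/40 × 72/49 = 513/245

513/245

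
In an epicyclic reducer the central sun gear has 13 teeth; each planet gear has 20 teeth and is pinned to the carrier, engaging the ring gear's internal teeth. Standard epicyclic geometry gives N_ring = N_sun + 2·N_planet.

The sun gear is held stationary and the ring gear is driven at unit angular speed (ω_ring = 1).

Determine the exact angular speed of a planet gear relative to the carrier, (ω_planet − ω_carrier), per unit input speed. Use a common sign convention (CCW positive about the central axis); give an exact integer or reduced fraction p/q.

689/1320

N_ring = 13 + 2·20 = 53
13(ω_s−ω_c) = −53(ω_r−ω_c),  ω_s=0, ω_r=1
13(0−ω_c) = −53(1−ω_c)  ⇒  66ω_c = 53  ⇒  ω_c = 53/66
sun–planet: 13·(0−53/66) = −20·(ω_p−ω_c)  ⇒  ω_p−ω_c = −(13/20)·(-53/66) = 689/1320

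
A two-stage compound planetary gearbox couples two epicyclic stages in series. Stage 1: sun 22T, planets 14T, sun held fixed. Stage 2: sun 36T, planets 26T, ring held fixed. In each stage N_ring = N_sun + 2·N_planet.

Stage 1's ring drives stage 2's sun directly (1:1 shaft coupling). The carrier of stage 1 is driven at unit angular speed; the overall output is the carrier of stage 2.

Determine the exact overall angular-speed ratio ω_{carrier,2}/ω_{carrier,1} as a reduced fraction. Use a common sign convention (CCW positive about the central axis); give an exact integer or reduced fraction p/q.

324/775

Stage 1: N_ring = 22 + 2·14 = 50
Stage 1: 22(ω_s−ω_c) = −50(ω_r−ω_c),  ω_s=0, ω_c=1
Stage 1: ω_r = 1 − (22/50)(0−1) = 36/25
  ⇒ ω_r¹/ω_c¹ = 36/25
Stage 2: N_ring = 36 + 2·26 = 88
Stage 2: 36(ω_s−ω_c) = −88(ω_r−ω_c),  ω_r=0, ω_s=1
Stage 2: 36(1−ω_c) = −88(0−ω_c)  ⇒  124ω_c = 36  ⇒  ω_c = 9/31
  ⇒ ω_c²/ω_s² = 9/31
Coupling ω_s² = ω_r¹ ⇒ overall = 36/25 × 9/31 = 324/775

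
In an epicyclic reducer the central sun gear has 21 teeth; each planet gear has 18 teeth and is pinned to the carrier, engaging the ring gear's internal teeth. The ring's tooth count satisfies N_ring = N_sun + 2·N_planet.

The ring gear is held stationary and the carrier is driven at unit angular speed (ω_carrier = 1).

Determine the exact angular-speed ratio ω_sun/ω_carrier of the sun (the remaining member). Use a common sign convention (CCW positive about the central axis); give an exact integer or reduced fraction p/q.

N_ring = 21 + 2·18 = 57
21(ω_s−ω_c) = −57(ω_r−ω_c),  ω_r=0, ω_c=1
ω_s = 1 − (57/21)(0−1) = 26/7
ω_s/ω_c = 26/7

26/7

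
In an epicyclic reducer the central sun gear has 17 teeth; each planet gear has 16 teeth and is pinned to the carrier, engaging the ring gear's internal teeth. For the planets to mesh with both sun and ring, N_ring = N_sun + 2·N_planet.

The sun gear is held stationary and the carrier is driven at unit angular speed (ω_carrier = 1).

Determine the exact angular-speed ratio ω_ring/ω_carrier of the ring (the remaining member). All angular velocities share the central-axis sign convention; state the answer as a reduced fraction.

66/49

N_ring = 17 + 2·16 = 49
17(ω_s−ω_c) = −49(ω_r−ω_c),  ω_s=0, ω_c=1
ω_r = 1 − (17/49)(0−1) = 66/49
ω_r/ω_c = 66/49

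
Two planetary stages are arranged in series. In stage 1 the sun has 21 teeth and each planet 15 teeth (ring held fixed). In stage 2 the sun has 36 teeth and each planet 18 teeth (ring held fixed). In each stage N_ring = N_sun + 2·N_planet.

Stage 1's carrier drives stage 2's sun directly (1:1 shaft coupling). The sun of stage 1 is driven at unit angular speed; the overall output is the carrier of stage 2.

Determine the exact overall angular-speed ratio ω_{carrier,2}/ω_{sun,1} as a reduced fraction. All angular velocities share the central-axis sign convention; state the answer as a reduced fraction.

7/72

Stage 1: N_ring = 21 + 2·15 = 51
Stage 1: 21(ω_s−ω_c) = −51(ω_r−ω_c),  ω_r=0, ω_s=1
Stage 1: 21(1−ω_c) = −51(0−ω_c)  ⇒  72ω_c = 21  ⇒  ω_c = 7/24
  ⇒ ω_c¹/ω_s¹ = 7/24
Stage 2: N_ring = 36 + 2·18 = 72
Stage 2: 36(ω_s−ω_c) = −72(ω_r−ω_c),  ω_r=0, ω_s=1
Stage 2: 36(1−ω_c) = −72(0−ω_c)  ⇒  108ω_c = 36  ⇒  ω_c = 1/3
  ⇒ ω_c²/ω_s² = 1/3
Coupling ω_s² = ω_c¹ ⇒ overall = 7/24 × 1/3 = 7/72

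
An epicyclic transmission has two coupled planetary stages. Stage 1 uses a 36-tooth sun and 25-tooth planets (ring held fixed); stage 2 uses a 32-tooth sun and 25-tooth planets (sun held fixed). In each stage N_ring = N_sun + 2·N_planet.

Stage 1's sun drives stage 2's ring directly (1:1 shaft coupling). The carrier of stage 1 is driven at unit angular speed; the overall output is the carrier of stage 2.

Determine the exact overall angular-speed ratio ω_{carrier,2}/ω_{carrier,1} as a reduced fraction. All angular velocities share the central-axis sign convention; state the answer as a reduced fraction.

2501/1026

Stage 1: N_ring = 36 + 2·25 = 86
Stage 1: 36(ω_s−ω_c) = −86(ω_r−ω_c),  ω_r=0, ω_c=1
Stage 1: ω_s = 1 − (86/36)(0−1) = 61/18
  ⇒ ω_s¹/ω_c¹ = 61/18
Stage 2: N_ring = 32 + 2·25 = 82
Stage 2: 32(ω_s−ω_c) = −82(ω_r−ω_c),  ω_s=0, ω_r=1
Stage 2: 32(0−ω_c) = −82(1−ω_c)  ⇒  114ω_c = 82  ⇒  ω_c = 41/57
  ⇒ ω_c²/ω_r² = 41/57
Coupling ω_r² = ω_s¹ ⇒ overall = 61/18 × 41/57 = 2501/1026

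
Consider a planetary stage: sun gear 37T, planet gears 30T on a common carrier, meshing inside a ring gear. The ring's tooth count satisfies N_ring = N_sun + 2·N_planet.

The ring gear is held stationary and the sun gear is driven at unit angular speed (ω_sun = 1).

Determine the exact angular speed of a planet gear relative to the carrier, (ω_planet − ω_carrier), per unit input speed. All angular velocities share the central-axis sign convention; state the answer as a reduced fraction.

N_ring = 37 + 2·30 = 97
37(ω_s−ω_c) = −97(ω_r−ω_c),  ω_r=0, ω_s=1
37(1−ω_c) = −97(0−ω_c)  ⇒  134ω_c = 37  ⇒  ω_c = 37/134
sun–planet: 37·(1−37/134) = −30·(ω_p−ω_c)  ⇒  ω_p−ω_c = −(37/30)·(97/134) = -3589/4020

-3589/4020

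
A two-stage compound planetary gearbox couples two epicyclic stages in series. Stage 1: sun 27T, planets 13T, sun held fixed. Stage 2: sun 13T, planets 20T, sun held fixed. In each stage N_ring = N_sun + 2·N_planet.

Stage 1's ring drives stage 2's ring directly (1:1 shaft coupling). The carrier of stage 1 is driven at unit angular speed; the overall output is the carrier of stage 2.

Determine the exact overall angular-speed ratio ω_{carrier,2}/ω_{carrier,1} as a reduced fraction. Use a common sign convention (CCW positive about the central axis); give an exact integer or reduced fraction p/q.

Stage 1: N_ring = 27 + 2·13 = 53
Stage 1: 27(ω_s−ω_c) = −53(ω_r−ω_c),  ω_s=0, ω_c=1
Stage 1: ω_r = 1 − (27/53)(0−1) = 80/53
  ⇒ ω_r¹/ω_c¹ = 80/53
Stage 2: N_ring = 13 + 2·20 = 53
Stage 2: 13(ω_s−ω_c) = −53(ω_r−ω_c),  ω_s=0, ω_r=1
Stage 2: 13(0−ω_c) = −53(1−ω_c)  ⇒  66ω_c = 53  ⇒  ω_c = 53/66
  ⇒ ω_c²/ω_r² = 53/66
Coupling ω_r² = ω_r¹ ⇒ overall = 80/53 × 53/66 = 40/33

40/33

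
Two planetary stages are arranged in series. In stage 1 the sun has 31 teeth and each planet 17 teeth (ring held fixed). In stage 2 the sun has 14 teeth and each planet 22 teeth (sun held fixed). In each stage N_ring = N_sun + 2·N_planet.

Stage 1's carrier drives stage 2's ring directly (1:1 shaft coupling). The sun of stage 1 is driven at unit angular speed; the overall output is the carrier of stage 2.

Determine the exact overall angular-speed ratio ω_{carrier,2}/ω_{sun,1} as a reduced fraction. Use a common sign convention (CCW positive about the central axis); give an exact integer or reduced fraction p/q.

899/3456

Stage 1: N_ring = 31 + 2·17 = 65
Stage 1: 31(ω_s−ω_c) = −65(ω_r−ω_c),  ω_r=0, ω_s=1
Stage 1: 31(1−ω_c) = −65(0−ω_c)  ⇒  96ω_c = 31  ⇒  ω_c = 31/96
  ⇒ ω_c¹/ω_s¹ = 31/96
Stage 2: N_ring = 14 + 2·22 = 58
Stage 2: 14(ω_s−ω_c) = −58(ω_r−ω_c),  ω_s=0, ω_r=1
Stage 2: 14(0−ω_c) = −58(1−ω_c)  ⇒  72ω_c = 58  ⇒  ω_c = 29/36
  ⇒ ω_c²/ω_r² = 29/36
Coupling ω_r² = ω_c¹ ⇒ overall = 31/96 × 29/36 = 899/3456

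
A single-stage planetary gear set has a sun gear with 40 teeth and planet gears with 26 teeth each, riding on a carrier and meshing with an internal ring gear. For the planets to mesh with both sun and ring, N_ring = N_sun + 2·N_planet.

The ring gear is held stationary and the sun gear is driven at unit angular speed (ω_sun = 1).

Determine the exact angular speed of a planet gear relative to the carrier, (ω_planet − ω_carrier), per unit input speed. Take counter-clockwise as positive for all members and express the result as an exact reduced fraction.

-460/429

N_ring = 40 + 2·26 = 92
40(ω_s−ω_c) = −92(ω_r−ω_c),  ω_r=0, ω_s=1
40(1−ω_c) = −92(0−ω_c)  ⇒  132ω_c = 40  ⇒  ω_c = 10/33
sun–planet: 40·(1−10/33) = −26·(ω_p−ω_c)  ⇒  ω_p−ω_c = −(40/26)·(23/33) = -460/429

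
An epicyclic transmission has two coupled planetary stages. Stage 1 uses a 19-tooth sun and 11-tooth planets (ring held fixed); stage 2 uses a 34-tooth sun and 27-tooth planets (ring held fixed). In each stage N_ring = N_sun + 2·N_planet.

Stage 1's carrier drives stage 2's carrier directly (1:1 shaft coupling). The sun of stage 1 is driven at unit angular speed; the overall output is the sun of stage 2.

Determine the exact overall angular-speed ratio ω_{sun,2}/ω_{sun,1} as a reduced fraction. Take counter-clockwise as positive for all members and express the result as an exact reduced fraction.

1159/1020

Stage 1: N_ring = 19 + 2·11 = 41
Stage 1: 19(ω_s−ω_c) = −41(ω_r−ω_c),  ω_r=0, ω_s=1
Stage 1: 19(1−ω_c) = −41(0−ω_c)  ⇒  60ω_c = 19  ⇒  ω_c = 19/60
  ⇒ ω_c¹/ω_s¹ = 19/60
Stage 2: N_ring = 34 + 2·27 = 88
Stage 2: 34(ω_s−ω_c) = −88(ω_r−ω_c),  ω_r=0, ω_c=1
Stage 2: ω_s = 1 − (88/34)(0−1) = 61/17
  ⇒ ω_s²/ω_c² = 61/17
Coupling ω_c² = ω_c¹ ⇒ overall = 19/60 × 61/17 = 1159/1020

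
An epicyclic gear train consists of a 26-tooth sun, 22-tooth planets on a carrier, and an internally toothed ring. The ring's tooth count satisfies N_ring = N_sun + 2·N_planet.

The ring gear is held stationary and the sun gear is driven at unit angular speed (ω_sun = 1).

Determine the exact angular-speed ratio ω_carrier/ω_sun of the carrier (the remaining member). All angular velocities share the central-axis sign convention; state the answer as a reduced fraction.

N_ring = 26 + 2·22 = 70
26(ω_s−ω_c) = −70(ω_r−ω_c),  ω_r=0, ω_s=1
26(1−ω_c) = −70(0−ω_c)  ⇒  96ω_c = 26  ⇒  ω_c = 13/48
ω_c/ω_s = 13/48

13/48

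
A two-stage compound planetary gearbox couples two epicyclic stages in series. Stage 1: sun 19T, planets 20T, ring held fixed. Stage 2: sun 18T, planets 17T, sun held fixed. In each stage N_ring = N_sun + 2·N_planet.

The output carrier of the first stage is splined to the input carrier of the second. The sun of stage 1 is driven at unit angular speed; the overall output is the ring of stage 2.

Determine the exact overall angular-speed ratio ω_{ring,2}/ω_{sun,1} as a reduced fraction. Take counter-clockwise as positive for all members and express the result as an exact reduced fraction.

Stage 1: N_ring = 19 + 2·20 = 59
Stage 1: 19(ω_s−ω_c) = −59(ω_r−ω_c),  ω_r=0, ω_s=1
Stage 1: 19(1−ω_c) = −59(0−ω_c)  ⇒  78ω_c = 19  ⇒  ω_c = 19/78
  ⇒ ω_c¹/ω_s¹ = 19/78
Stage 2: N_ring = 18 + 2·17 = 52
Stage 2: 18(ω_s−ω_c) = −52(ω_r−ω_c),  ω_s=0, ω_c=1
Stage 2: ω_r = 1 − (18/52)(0−1) = 35/26
  ⇒ ω_r²/ω_c² = 35/26
Coupling ω_c² = ω_c¹ ⇒ overall = 19/78 × 35/26 = 665/2028

665/2028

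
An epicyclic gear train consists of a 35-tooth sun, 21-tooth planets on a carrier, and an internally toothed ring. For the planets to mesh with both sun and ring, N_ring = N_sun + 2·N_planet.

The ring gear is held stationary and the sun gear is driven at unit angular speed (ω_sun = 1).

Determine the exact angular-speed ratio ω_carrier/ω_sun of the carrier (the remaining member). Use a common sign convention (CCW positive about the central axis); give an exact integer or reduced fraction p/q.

5/16

N_ring = 35 + 2·21 = 77
35(ω_s−ω_c) = −77(ω_r−ω_c),  ω_r=0, ω_s=1
35(1−ω_c) = −77(0−ω_c)  ⇒  112ω_c = 35  ⇒  ω_c = 5/16
ω_c/ω_s = 5/16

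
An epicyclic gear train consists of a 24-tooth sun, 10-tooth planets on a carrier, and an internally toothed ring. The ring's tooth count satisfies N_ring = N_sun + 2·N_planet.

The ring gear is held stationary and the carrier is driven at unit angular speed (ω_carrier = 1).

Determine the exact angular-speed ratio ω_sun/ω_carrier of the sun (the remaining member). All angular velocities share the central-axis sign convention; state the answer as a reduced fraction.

N_ring = 24 + 2·10 = 44
24(ω_s−ω_c) = −44(ω_r−ω_c),  ω_r=0, ω_c=1
ω_s = 1 − (44/24)(0−1) = 17/6
ω_s/ω_c = 17/6

17/6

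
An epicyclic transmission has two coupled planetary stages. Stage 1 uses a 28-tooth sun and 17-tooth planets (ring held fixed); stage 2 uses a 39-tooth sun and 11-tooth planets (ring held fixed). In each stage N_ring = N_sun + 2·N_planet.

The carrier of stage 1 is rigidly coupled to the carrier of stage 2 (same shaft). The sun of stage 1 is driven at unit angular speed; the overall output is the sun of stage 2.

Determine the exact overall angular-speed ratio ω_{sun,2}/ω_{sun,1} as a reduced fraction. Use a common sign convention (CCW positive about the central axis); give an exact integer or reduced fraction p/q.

280/351

Stage 1: N_ring = 28 + 2·17 = 62
Stage 1: 28(ω_s−ω_c) = −62(ω_r−ω_c),  ω_r=0, ω_s=1
Stage 1: 28(1−ω_c) = −62(0−ω_c)  ⇒  90ω_c = 28  ⇒  ω_c = 14/45
  ⇒ ω_c¹/ω_s¹ = 14/45
Stage 2: N_ring = 39 + 2·11 = 61
Stage 2: 39(ω_s−ω_c) = −61(ω_r−ω_c),  ω_r=0, ω_c=1
Stage 2: ω_s = 1 − (61/39)(0−1) = 100/39
  ⇒ ω_s²/ω_c² = 100/39
Coupling ω_c² = ω_c¹ ⇒ overall = 14/45 × 100/39 = 280/351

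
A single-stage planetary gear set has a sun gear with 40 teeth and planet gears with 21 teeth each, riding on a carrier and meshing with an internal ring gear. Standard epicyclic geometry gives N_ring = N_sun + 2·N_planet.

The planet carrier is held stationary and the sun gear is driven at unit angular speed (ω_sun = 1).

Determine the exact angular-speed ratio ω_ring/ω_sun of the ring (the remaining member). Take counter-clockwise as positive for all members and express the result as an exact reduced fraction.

N_ring = 40 + 2·21 = 82
40(ω_s−ω_c) = −82(ω_r−ω_c),  ω_c=0, ω_s=1
ω_r = 0 − (40/82)(1−0) = -20/41
ω_r/ω_s = -20/41

-20/41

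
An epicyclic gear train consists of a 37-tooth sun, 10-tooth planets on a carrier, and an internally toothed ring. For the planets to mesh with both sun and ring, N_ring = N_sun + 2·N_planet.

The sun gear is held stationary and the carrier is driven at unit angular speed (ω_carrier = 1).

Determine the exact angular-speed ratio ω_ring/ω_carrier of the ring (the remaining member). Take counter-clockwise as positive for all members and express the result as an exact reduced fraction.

N_ring = 37 + 2·10 = 57
37(ω_s−ω_c) = −57(ω_r−ω_c),  ω_s=0, ω_c=1
ω_r = 1 − (37/57)(0−1) = 94/57
ω_r/ω_c = 94/57

94/57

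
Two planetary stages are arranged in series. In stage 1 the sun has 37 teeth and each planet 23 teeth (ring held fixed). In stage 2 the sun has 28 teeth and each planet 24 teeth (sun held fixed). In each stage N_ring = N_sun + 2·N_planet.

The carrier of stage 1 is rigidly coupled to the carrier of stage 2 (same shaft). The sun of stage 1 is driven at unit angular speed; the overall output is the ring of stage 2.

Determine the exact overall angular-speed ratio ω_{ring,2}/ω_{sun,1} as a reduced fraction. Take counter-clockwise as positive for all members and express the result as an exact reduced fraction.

481/1140

Stage 1: N_ring = 37 + 2·23 = 83
Stage 1: 37(ω_s−ω_c) = −83(ω_r−ω_c),  ω_r=0, ω_s=1
Stage 1: 37(1−ω_c) = −83(0−ω_c)  ⇒  120ω_c = 37  ⇒  ω_c = 37/120
  ⇒ ω_c¹/ω_s¹ = 37/120
Stage 2: N_ring = 28 + 2·24 = 76
Stage 2: 28(ω_s−ω_c) = −76(ω_r−ω_c),  ω_s=0, ω_c=1
Stage 2: ω_r = 1 − (28/76)(0−1) = 26/19
  ⇒ ω_r²/ω_c² = 26/19
Coupling ω_c² = ω_c¹ ⇒ overall = 37/120 × 26/19 = 481/1140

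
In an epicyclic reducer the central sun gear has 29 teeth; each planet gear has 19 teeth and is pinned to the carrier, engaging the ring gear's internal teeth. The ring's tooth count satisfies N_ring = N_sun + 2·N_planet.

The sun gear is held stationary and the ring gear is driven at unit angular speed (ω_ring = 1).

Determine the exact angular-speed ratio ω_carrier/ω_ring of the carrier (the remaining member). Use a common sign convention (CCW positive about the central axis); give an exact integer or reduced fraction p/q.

N_ring = 29 + 2·19 = 67
29(ω_s−ω_c) = −67(ω_r−ω_c),  ω_s=0, ω_r=1
29(0−ω_c) = −67(1−ω_c)  ⇒  96ω_c = 67  ⇒  ω_c = 67/96
ω_c/ω_r = 67/96

67/96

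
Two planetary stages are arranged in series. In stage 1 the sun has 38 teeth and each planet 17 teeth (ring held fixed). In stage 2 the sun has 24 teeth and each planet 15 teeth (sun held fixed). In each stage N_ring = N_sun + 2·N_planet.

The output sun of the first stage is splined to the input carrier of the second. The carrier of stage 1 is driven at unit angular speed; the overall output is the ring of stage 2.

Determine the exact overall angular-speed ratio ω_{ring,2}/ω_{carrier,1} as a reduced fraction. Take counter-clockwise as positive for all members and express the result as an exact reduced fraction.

715/171

Stage 1: N_ring = 38 + 2·17 = 72
Stage 1: 38(ω_s−ω_c) = −72(ω_r−ω_c),  ω_r=0, ω_c=1
Stage 1: ω_s = 1 − (72/38)(0−1) = 55/19
  ⇒ ω_s¹/ω_c¹ = 55/19
Stage 2: N_ring = 24 + 2·15 = 54
Stage 2: 24(ω_s−ω_c) = −54(ω_r−ω_c),  ω_s=0, ω_c=1
Stage 2: ω_r = 1 − (24/54)(0−1) = 13/9
  ⇒ ω_r²/ω_c² = 13/9
Coupling ω_c² = ω_s¹ ⇒ overall = 55/19 × 13/9 = 715/171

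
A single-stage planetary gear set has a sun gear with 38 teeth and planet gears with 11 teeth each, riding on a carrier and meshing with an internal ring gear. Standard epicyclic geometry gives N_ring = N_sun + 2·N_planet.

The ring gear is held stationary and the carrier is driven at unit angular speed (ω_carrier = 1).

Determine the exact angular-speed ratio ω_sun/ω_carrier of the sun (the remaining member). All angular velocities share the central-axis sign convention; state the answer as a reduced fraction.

N_ring = 38 + 2·11 = 60
38(ω_s−ω_c) = −60(ω_r−ω_c),  ω_r=0, ω_c=1
ω_s = 1 − (60/38)(0−1) = 49/19
ω_s/ω_c = 49/19

49/19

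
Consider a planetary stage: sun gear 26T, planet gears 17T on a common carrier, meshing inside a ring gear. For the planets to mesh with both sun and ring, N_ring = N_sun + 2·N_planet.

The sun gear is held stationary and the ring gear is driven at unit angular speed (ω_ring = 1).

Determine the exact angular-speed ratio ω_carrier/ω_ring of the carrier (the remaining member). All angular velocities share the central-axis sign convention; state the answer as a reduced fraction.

N_ring = 26 + 2·17 = 60
26(ω_s−ω_c) = −60(ω_r−ω_c),  ω_s=0, ω_r=1
26(0−ω_c) = −60(1−ω_c)  ⇒  86ω_c = 60  ⇒  ω_c = 30/43
ω_c/ω_r = 30/43

30/43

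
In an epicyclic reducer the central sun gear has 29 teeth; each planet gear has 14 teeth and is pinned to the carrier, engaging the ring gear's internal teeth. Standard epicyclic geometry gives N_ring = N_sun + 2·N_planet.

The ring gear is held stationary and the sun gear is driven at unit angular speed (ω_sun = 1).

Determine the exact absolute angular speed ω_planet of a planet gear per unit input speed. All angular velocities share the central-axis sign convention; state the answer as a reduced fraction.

N_ring = 29 + 2·14 = 57
29(ω_s−ω_c) = −57(ω_r−ω_c),  ω_r=0, ω_s=1
29(1−ω_c) = −57(0−ω_c)  ⇒  86ω_c = 29  ⇒  ω_c = 29/86
sun–planet: 29·(1−29/86) = −14·(ω_p−ω_c)  ⇒  ω_p−ω_c = −(29/14)·(57/86) = -1653/1204
ω_p = 29/86 − 1653/1204 = -29/28

-29/28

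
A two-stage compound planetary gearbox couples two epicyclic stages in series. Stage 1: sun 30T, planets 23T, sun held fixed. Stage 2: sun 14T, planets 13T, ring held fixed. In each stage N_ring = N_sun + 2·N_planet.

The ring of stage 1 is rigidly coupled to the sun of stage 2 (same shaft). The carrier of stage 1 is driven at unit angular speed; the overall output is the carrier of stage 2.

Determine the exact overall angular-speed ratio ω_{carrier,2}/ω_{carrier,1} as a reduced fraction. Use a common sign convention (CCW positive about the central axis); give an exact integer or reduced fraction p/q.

Stage 1: N_ring = 30 + 2·23 = 76
Stage 1: 30(ω_s−ω_c) = −76(ω_r−ω_c),  ω_s=0, ω_c=1
Stage 1: ω_r = 1 − (30/76)(0−1) = 53/38
  ⇒ ω_r¹/ω_c¹ = 53/38
Stage 2: N_ring = 14 + 2·13 = 40
Stage 2: 14(ω_s−ω_c) = −40(ω_r−ω_c),  ω_r=0, ω_s=1
Stage 2: 14(1−ω_c) = −40(0−ω_c)  ⇒  54ω_c = 14  ⇒  ω_c = 7/27
  ⇒ ω_c²/ω_s² = 7/27
Coupling ω_s² = ω_r¹ ⇒ overall = 53/38 × 7/27 = 371/1026

371/1026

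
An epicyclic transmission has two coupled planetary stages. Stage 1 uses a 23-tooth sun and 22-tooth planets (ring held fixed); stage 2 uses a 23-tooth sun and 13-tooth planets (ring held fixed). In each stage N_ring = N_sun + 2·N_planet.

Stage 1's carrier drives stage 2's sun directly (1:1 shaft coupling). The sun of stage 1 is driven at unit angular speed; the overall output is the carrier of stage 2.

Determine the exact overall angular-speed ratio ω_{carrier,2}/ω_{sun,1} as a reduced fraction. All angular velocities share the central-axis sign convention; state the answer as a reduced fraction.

Stage 1: N_ring = 23 + 2·22 = 67
Stage 1: 23(ω_s−ω_c) = −67(ω_r−ω_c),  ω_r=0, ω_s=1
Stage 1: 23(1−ω_c) = −67(0−ω_c)  ⇒  90ω_c = 23  ⇒  ω_c = 23/90
  ⇒ ω_c¹/ω_s¹ = 23/90
Stage 2: N_ring = 23 + 2·13 = 49
Stage 2: 23(ω_s−ω_c) = −49(ω_r−ω_c),  ω_r=0, ω_s=1
Stage 2: 23(1−ω_c) = −49(0−ω_c)  ⇒  72ω_c = 23  ⇒  ω_c = 23/72
  ⇒ ω_c²/ω_s² = 23/72
Coupling ω_s² = ω_c¹ ⇒ overall = 23/90 × 23/72 = 529/6480

529/6480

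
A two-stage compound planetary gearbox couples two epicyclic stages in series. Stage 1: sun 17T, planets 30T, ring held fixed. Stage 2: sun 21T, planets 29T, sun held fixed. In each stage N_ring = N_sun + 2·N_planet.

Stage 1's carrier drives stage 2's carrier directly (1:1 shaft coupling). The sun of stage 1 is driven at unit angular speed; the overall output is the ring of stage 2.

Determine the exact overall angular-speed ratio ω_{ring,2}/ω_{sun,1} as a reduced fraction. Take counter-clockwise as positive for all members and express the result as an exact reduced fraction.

Stage 1: N_ring = 17 + 2·30 = 77
Stage 1: 17(ω_s−ω_c) = −77(ω_r−ω_c),  ω_r=0, ω_s=1
Stage 1: 17(1−ω_c) = −77(0−ω_c)  ⇒  94ω_c = 17  ⇒  ω_c = 17/94
  ⇒ ω_c¹/ω_s¹ = 17/94
Stage 2: N_ring = 21 + 2·29 = 79
Stage 2: 21(ω_s−ω_c) = −79(ω_r−ω_c),  ω_s=0, ω_c=1
Stage 2: ω_r = 1 − (21/79)(0−1) = 100/79
  ⇒ ω_r²/ω_c² = 100/79
Coupling ω_c² = ω_c¹ ⇒ overall = 17/94 × 100/79 = 850/3713

850/3713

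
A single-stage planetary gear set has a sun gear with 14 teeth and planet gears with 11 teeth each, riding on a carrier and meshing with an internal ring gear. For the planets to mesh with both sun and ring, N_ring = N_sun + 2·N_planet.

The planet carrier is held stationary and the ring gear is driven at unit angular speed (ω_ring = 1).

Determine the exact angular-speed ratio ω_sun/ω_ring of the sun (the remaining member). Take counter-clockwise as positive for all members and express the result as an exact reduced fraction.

-18/7

N_ring = 14 + 2·11 = 36
14(ω_s−ω_c) = −36(ω_r−ω_c),  ω_c=0, ω_r=1
ω_s = 0 − (36/14)(1−0) = -18/7
ω_s/ω_r = -18/7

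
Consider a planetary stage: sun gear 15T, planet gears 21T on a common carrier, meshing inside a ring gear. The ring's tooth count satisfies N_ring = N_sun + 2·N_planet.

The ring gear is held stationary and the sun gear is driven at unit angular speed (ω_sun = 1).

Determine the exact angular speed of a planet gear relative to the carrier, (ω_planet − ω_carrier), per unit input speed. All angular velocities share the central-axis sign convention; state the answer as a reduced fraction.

-95/168

N_ring = 15 + 2·21 = 57
15(ω_s−ω_c) = −57(ω_r−ω_c),  ω_r=0, ω_s=1
15(1−ω_c) = −57(0−ω_c)  ⇒  72ω_c = 15  ⇒  ω_c = 5/24
sun–planet: 15·(1−5/24) = −21·(ω_p−ω_c)  ⇒  ω_p−ω_c = −(15/21)·(19/24) = -95/168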